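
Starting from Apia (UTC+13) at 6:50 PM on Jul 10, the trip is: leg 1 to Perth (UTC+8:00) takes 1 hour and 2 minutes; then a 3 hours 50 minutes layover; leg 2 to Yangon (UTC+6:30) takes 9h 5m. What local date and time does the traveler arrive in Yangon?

Convert departure to UTC: 6:50 PM − 13:00 = 5:50 AM UTC on Jul 10.
Add 1 hour 2 minutes leg 1 → 6:52 AM UTC.
Add 3 hours 50 minutes layover in Perth → 10:42 AM UTC.
Add 9 hours and 5 minutes leg 2 → 7:47 PM UTC.
Yangon is UTC+6:30, so local arrival = 7:47 PM + 6:30 = 2:17 AM on Jul 11.

2:17 AM on July 11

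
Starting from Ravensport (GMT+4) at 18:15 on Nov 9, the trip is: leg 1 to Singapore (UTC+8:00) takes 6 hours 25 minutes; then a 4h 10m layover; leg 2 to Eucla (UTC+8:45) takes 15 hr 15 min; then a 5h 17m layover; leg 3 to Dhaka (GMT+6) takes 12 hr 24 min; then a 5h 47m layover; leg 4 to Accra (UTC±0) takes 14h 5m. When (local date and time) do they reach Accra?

05:38 on November 12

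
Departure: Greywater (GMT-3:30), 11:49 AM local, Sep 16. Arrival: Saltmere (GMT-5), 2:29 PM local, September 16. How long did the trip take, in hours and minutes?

Departure in UTC: 11:49 AM + 3:30 = 3:19 PM on Sep 16.
Arrival in UTC: 2:29 PM + 5:00 = 7:29 PM on Sep 16.
Elapsed = 7:29 PM − 3:19 PM = 4 hours 10 minutes.

4 hours 10 minutes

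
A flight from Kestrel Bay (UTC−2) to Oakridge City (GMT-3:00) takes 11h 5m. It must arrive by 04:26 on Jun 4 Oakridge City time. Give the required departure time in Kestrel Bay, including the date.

18:21 on June 3

Target arrival in UTC: 04:26 + 3:00 = 07:26 on Jun 4.
Subtract 11 hours 5 minutes → departure 20:21 UTC on Jun 3.
Kestrel Bay is UTC−2:00: 20:21 − 2:00 = 18:21 on Jun 3.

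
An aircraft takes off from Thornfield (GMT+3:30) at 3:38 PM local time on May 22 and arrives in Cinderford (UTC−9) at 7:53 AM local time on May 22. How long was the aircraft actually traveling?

4 hours 45 minutes

Departure in UTC: 3:38 PM − 3:30 = 12:08 PM on May 22.
Arrival in UTC: 7:53 AM + 9:00 = 4:53 PM on May 22.
Elapsed = 4:53 PM − 12:08 PM = 4 hours 45 minutes.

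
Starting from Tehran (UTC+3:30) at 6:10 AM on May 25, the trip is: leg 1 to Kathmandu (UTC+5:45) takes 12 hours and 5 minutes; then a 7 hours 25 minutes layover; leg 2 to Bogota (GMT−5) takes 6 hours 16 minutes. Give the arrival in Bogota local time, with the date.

Convert departure to UTC: 6:10 AM − 3:30 = 2:40 AM UTC on May 25.
Add 12 hours and 5 minutes leg 1 → 2:45 PM UTC.
Add 7 hours and 25 minutes layover in Kathmandu → 10:10 PM UTC.
Add 6 hours 16 minutes leg 2 → 4:26 AM UTC (May 26).
Bogota is UTC−5:00, so local arrival = 4:26 AM − 5:00 = 11:26 PM on May 25.

11:26 PM on May 25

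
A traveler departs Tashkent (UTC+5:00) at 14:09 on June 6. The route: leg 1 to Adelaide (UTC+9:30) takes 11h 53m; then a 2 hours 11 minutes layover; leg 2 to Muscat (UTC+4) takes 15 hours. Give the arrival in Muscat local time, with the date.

Convert departure to UTC: 14:09 − 5:00 = 09:09 UTC on Jun 6.
Add 11 hours and 53 minutes leg 1 → 21:02 UTC.
Add 2 hours 11 minutes layover in Adelaide → 23:13 UTC.
Add 15 hours leg 2 → 14:13 UTC (Jun 7).
Muscat is UTC+4:00, so local arrival = 14:13 + 4:00 = 18:13 on Jun 7.

18:13 on Jun 7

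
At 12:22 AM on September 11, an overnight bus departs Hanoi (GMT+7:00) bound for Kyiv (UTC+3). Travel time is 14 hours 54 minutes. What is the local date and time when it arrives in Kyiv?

11:16 AM on Sep 11

Kyiv is 4:00 behind Hanoi.
After 14 hours 54 minutes it is 3:16 PM in Hanoi.
Shift by the zone difference: 3:16 PM − 4:00 = 11:16 AM on Sep 11 in Kyiv.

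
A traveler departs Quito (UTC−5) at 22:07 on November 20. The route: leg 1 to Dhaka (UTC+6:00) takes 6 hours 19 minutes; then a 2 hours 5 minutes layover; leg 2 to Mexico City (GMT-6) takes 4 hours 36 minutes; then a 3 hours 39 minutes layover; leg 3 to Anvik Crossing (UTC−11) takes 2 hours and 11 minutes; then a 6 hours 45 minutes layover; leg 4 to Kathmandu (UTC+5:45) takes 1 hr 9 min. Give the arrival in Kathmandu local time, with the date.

Convert departure to UTC: 22:07 + 5:00 = 03:07 UTC on Nov 21.
Add 6 hours and 19 minutes leg 1 → 09:26 UTC.
Add 2 hours and 5 minutes layover in Dhaka → 11:31 UTC.
Add 4 hours and 36 minutes leg 2 → 16:07 UTC.
Add 3 hours and 39 minutes layover in Mexico City → 19:46 UTC.
Add 2 hours and 11 minutes leg 3 → 21:57 UTC.
Add 6 hours and 45 minutes layover in Anvik Crossing → 04:42 UTC (Nov 22).
Add 1 hour and 9 minutes leg 4 → 05:51 UTC.
Kathmandu is UTC+5:45, so local arrival = 05:51 + 5:45 = 11:36 on Nov 22.

11:36 on Nov 22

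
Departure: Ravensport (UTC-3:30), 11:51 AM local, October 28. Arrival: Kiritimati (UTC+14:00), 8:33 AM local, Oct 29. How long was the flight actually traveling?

3 hours 12 minutes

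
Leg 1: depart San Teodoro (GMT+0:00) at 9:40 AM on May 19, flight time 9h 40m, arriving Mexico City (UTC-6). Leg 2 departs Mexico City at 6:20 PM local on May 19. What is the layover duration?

San Teodoro is at UTC+0, so departure is already 9:40 AM UTC on May 19.
Add 9 hours and 40 minutes flight time → 7:20 PM UTC.
Mexico City is UTC−6:00, so local arrival = 7:20 PM − 6:00 = 1:20 PM on May 19.
Layover = 6:20 PM − 1:20 PM = 5 hours.

5 hours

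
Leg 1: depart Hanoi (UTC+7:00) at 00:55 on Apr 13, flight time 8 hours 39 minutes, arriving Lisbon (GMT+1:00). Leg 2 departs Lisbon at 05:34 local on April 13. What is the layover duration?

Convert departure to UTC: 00:55 − 7:00 = 17:55 UTC on Apr 12.
Add 8 hours and 39 minutes flight time → 02:34 UTC (Apr 13).
Lisbon is UTC+1:00, so local arrival = 02:34 + 1:00 = 03:34 on Apr 13.
Layover = 05:34 − 03:34 = 2 hours.

2 hours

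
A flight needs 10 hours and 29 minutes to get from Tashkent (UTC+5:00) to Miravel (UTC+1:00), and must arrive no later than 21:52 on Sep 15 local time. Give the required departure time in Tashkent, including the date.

Target arrival in UTC: 21:52 − 1:00 = 20:52 on Sep 15.
Subtract 10 hours 29 minutes → departure 10:23 UTC on Sep 15.
Tashkent is UTC+5:00: 10:23 + 5:00 = 15:23 on Sep 15.

15:23 on Sep 15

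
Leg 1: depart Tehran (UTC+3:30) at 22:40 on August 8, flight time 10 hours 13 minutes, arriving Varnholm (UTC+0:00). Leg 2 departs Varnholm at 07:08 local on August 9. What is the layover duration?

1 hour 45 minutes

Convert departure to UTC: 22:40 − 3:30 = 19:10 UTC on Aug 8.
Add 10 hours 13 minutes flight time → 05:23 UTC (Aug 9).
Varnholm is UTC+0, so local arrival is the same: 05:23 on Aug 9.
Layover = 07:08 − 05:23 = 1 hour 45 minutes.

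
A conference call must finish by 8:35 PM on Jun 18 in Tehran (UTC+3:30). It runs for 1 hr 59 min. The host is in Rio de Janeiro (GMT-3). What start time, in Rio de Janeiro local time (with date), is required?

Target end time in UTC: 8:35 PM − 3:30 = 5:05 PM on Jun 18.
Subtract 1 hour and 59 minutes → start 3:06 PM UTC on Jun 18.
Rio de Janeiro is UTC−3:00: 3:06 PM − 3:00 = 12:06 PM on Jun 18.

12:06 PM on Jun 18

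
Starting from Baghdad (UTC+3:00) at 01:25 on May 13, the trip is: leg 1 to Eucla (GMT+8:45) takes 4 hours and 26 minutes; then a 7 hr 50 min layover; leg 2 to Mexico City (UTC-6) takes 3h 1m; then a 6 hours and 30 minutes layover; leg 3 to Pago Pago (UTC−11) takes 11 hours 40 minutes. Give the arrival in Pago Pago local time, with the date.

Convert departure to UTC: 01:25 − 3:00 = 22:25 UTC on May 12.
Add 4 hours 26 minutes leg 1 → 02:51 UTC (May 13).
Add 7 hours 50 minutes layover in Eucla → 10:41 UTC.
Add 3 hours 1 minute leg 2 → 13:42 UTC.
Add 6 hours 30 minutes layover in Mexico City → 20:12 UTC.
Add 11 hours and 40 minutes leg 3 → 07:52 UTC (May 14).
Pago Pago is UTC−11:00, so local arrival = 07:52 − 11:00 = 20:52 on May 13.

20:52 on May 13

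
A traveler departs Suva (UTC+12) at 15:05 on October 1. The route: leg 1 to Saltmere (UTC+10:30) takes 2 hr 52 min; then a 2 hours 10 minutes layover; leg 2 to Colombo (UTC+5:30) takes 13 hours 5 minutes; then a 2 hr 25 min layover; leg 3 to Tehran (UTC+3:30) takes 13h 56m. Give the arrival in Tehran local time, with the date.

17:03 on October 2

Convert departure to UTC: 15:05 − 12:00 = 03:05 UTC on Oct 1.
Add 2 hours 52 minutes leg 1 → 05:57 UTC.
Add 2 hours and 10 minutes layover in Saltmere → 08:07 UTC.
Add 13 hours and 5 minutes leg 2 → 21:12 UTC.
Add 2 hours 25 minutes layover in Colombo → 23:37 UTC.
Add 13 hours 56 minutes leg 3 → 13:33 UTC (Oct 2).
Tehran is UTC+3:30, so local arrival = 13:33 + 3:30 = 17:03 on Oct 2.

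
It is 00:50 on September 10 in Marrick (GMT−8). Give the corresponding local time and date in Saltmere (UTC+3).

11:50 on Sep 10

Saltmere is 11:00 ahead of Marrick.
Shift by the zone difference: 00:50 + 11:00 = 11:50 on Sep 10 in Saltmere.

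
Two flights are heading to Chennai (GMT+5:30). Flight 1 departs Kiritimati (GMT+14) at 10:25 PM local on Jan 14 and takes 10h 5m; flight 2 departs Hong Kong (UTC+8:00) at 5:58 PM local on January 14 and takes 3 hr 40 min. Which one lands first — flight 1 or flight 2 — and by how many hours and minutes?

Flight 1 in UTC: 10:25 PM − 14:00 = 8:25 AM on Jan 14.
+10 hours 5 minutes → arrive 6:30 PM UTC on Jan 14.
Flight 2 in UTC: 5:58 PM − 8:00 = 9:58 AM on Jan 14.
+3 hours 40 minutes → arrive 1:38 PM UTC on Jan 14.
Flight 2 lands earlier by 4 hours 52 minutes.

the second, by 4 hours 52 minutes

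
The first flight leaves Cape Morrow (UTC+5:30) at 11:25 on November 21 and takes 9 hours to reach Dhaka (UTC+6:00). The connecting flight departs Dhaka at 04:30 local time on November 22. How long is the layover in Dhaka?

7 hours 35 minutes

Convert departure to UTC: 11:25 − 5:30 = 05:55 UTC on Nov 21.
Add 9 hours flight time → 14:55 UTC.
Dhaka is UTC+6:00, so local arrival = 14:55 + 6:00 = 20:55 on Nov 21.
Layover = 04:30 − 20:55 (+1 day) = 7 hours 35 minutes.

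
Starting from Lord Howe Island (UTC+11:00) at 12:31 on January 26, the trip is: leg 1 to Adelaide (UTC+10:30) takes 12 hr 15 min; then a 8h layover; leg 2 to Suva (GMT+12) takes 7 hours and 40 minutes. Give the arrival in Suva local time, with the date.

17:26 on January 27

Convert departure to UTC: 12:31 − 11:00 = 01:31 UTC on Jan 26.
Add 12 hours 15 minutes leg 1 → 13:46 UTC.
Add 8 hours layover in Adelaide → 21:46 UTC.
Add 7 hours and 40 minutes leg 2 → 05:26 UTC (Jan 27).
Suva is UTC+12:00, so local arrival = 05:26 + 12:00 = 17:26 on Jan 27.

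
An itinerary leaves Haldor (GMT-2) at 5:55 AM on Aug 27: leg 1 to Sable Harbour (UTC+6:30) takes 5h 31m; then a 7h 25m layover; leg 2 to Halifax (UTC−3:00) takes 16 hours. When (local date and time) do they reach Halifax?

9:51 AM on Aug 28

Convert departure to UTC: 5:55 AM + 2:00 = 7:55 AM UTC on Aug 27.
Add 5 hours 31 minutes leg 1 → 1:26 PM UTC.
Add 7 hours and 25 minutes layover in Sable Harbour → 8:51 PM UTC.
Add 16 hours leg 2 → 12:51 PM UTC (Aug 28).
Halifax is UTC−3:00, so local arrival = 12:51 PM − 3:00 = 9:51 AM on Aug 28.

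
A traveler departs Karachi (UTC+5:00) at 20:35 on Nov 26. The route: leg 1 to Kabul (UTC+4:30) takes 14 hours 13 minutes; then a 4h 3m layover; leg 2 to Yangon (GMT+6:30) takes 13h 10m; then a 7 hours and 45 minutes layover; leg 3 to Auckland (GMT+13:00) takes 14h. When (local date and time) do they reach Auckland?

Convert departure to UTC: 20:35 − 5:00 = 15:35 UTC on Nov 26.
Add 14 hours 13 minutes leg 1 → 05:48 UTC (Nov 27).
Add 4 hours and 3 minutes layover in Kabul → 09:51 UTC.
Add 13 hours and 10 minutes leg 2 → 23:01 UTC.
Add 7 hours and 45 minutes layover in Yangon → 06:46 UTC (Nov 28).
Add 14 hours leg 3 → 20:46 UTC.
Auckland is UTC+13:00, so local arrival = 20:46 + 13:00 = 09:46 on Nov 29.

09:46 on November 29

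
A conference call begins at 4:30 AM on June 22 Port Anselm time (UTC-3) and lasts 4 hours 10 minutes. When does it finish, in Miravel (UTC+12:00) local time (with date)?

Convert start to UTC: 4:30 AM + 3:00 = 7:30 AM UTC on Jun 22.
Add 4 hours 10 minutes duration → 11:40 AM UTC.
Miravel is UTC+12:00, so local end time = 11:40 AM + 12:00 = 11:40 PM on Jun 22.

11:40 PM on June 22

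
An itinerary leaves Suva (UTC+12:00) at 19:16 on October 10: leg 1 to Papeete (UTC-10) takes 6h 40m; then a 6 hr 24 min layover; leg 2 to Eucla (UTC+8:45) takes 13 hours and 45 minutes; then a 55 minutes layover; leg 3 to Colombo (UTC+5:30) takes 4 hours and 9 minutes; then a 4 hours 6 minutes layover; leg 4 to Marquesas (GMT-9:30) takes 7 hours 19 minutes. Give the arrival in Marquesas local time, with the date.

Convert departure to UTC: 19:16 − 12:00 = 07:16 UTC on Oct 10.
Add 6 hours and 40 minutes leg 1 → 13:56 UTC.
Add 6 hours 24 minutes layover in Papeete → 20:20 UTC.
Add 13 hours and 45 minutes leg 2 → 10:05 UTC (Oct 11).
Add 55 minutes layover in Eucla → 11:00 UTC.
Add 4 hours and 9 minutes leg 3 → 15:09 UTC.
Add 4 hours 6 minutes layover in Colombo → 19:15 UTC.
Add 7 hours 19 minutes leg 4 → 02:34 UTC (Oct 12).
Marquesas is UTC−9:30, so local arrival = 02:34 − 9:30 = 17:04 on Oct 11.

17:04 on October 11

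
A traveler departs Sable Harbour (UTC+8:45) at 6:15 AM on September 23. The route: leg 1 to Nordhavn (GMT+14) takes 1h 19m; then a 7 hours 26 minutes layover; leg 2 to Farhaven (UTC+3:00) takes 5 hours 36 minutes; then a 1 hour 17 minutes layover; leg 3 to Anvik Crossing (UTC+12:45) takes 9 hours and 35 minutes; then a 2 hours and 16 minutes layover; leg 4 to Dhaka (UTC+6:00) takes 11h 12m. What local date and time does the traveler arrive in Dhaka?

6:11 PM on September 24

Convert departure to UTC: 6:15 AM − 8:45 = 9:30 PM UTC on Sep 22.
Add 1 hour and 19 minutes leg 1 → 10:49 PM UTC.
Add 7 hours 26 minutes layover in Nordhavn → 6:15 AM UTC (Sep 23).
Add 5 hours and 36 minutes leg 2 → 11:51 AM UTC.
Add 1 hour and 17 minutes layover in Farhaven → 1:08 PM UTC.
Add 9 hours and 35 minutes leg 3 → 10:43 PM UTC.
Add 2 hours 16 minutes layover in Anvik Crossing → 12:59 AM UTC (Sep 24).
Add 11 hours 12 minutes leg 4 → 12:11 PM UTC.
Dhaka is UTC+6:00, so local arrival = 12:11 PM + 6:00 = 6:11 PM on Sep 24.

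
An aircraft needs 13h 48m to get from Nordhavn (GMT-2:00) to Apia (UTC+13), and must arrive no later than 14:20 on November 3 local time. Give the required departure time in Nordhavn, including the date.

Target arrival in UTC: 14:20 − 13:00 = 01:20 on Nov 3.
Subtract 13 hours 48 minutes → departure 11:32 UTC on Nov 2.
Nordhavn is UTC−2:00: 11:32 − 2:00 = 09:32 on Nov 2.

09:32 on November 2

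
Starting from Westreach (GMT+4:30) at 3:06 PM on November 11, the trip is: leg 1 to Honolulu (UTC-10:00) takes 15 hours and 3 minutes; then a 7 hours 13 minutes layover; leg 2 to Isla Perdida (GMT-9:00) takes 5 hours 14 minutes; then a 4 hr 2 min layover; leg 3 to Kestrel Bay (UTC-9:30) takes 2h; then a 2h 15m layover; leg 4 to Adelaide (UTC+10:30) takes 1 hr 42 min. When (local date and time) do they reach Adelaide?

Convert departure to UTC: 3:06 PM − 4:30 = 10:36 AM UTC on Nov 11.
Add 15 hours and 3 minutes leg 1 → 1:39 AM UTC (Nov 12).
Add 7 hours 13 minutes layover in Honolulu → 8:52 AM UTC.
Add 5 hours and 14 minutes leg 2 → 2:06 PM UTC.
Add 4 hours 2 minutes layover in Isla Perdida → 6:08 PM UTC.
Add 2 hours leg 3 → 8:08 PM UTC.
Add 2 hours 15 minutes layover in Kestrel Bay → 10:23 PM UTC.
Add 1 hour and 42 minutes leg 4 → 12:05 AM UTC (Nov 13).
Adelaide is UTC+10:30, so local arrival = 12:05 AM + 10:30 = 10:35 AM on Nov 13.

10:35 AM on Nov 13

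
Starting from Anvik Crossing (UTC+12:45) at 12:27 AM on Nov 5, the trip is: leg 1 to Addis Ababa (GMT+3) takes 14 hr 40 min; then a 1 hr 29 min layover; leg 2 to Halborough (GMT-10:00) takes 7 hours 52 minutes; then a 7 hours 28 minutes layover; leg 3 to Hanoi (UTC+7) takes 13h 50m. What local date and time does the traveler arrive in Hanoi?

4:01 PM on November 6

Convert departure to UTC: 12:27 AM − 12:45 = 11:42 AM UTC on Nov 4.
Add 14 hours 40 minutes leg 1 → 2:22 AM UTC (Nov 5).
Add 1 hour and 29 minutes layover in Addis Ababa → 3:51 AM UTC.
Add 7 hours and 52 minutes leg 2 → 11:43 AM UTC.
Add 7 hours 28 minutes layover in Halborough → 7:11 PM UTC.
Add 13 hours 50 minutes leg 3 → 9:01 AM UTC (Nov 6).
Hanoi is UTC+7:00, so local arrival = 9:01 AM + 7:00 = 4:01 PM on Nov 6.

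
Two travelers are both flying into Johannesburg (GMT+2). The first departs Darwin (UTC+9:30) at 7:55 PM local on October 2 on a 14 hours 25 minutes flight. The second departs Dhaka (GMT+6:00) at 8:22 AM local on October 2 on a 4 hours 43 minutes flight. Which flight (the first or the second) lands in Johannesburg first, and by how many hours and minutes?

Flight 1 in UTC: 7:55 PM − 9:30 = 10:25 AM on Oct 2.
+14 hours and 25 minutes → arrive 12:50 AM UTC on Oct 3.
Flight 2 in UTC: 8:22 AM − 6:00 = 2:22 AM on Oct 2.
+4 hours 43 minutes → arrive 7:05 AM UTC on Oct 2.
Flight 2 lands earlier by 17 hours 45 minutes.

the second, by 17 hours 45 minutes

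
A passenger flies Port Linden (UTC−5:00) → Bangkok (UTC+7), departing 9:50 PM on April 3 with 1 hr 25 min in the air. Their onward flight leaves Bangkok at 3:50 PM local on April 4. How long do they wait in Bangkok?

Convert departure to UTC: 9:50 PM + 5:00 = 2:50 AM UTC on Apr 4.
Add 1 hour 25 minutes flight time → 4:15 AM UTC.
Bangkok is UTC+7:00, so local arrival = 4:15 AM + 7:00 = 11:15 AM on Apr 4.
Layover = 3:50 PM − 11:15 AM = 4 hours 35 minutes.

4 hours 35 minutes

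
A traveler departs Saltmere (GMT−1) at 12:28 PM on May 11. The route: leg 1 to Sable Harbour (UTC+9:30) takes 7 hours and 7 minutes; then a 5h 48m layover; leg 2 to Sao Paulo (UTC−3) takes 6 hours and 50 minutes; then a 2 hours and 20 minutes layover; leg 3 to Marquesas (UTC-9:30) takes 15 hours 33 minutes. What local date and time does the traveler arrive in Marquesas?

5:36 PM on May 12

Convert departure to UTC: 12:28 PM + 1:00 = 1:28 PM UTC on May 11.
Add 7 hours 7 minutes leg 1 → 8:35 PM UTC.
Add 5 hours 48 minutes layover in Sable Harbour → 2:23 AM UTC (May 12).
Add 6 hours and 50 minutes leg 2 → 9:13 AM UTC.
Add 2 hours 20 minutes layover in Sao Paulo → 11:33 AM UTC.
Add 15 hours 33 minutes leg 3 → 3:06 AM UTC (May 13).
Marquesas is UTC−9:30, so local arrival = 3:06 AM − 9:30 = 5:36 PM on May 12.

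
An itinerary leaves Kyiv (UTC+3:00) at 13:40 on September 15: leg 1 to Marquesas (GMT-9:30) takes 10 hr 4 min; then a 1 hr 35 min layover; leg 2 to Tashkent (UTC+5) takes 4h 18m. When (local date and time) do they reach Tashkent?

Convert departure to UTC: 13:40 − 3:00 = 10:40 UTC on Sep 15.
Add 10 hours and 4 minutes leg 1 → 20:44 UTC.
Add 1 hour and 35 minutes layover in Marquesas → 22:19 UTC.
Add 4 hours and 18 minutes leg 2 → 02:37 UTC (Sep 16).
Tashkent is UTC+5:00, so local arrival = 02:37 + 5:00 = 07:37 on Sep 16.

07:37 on September 16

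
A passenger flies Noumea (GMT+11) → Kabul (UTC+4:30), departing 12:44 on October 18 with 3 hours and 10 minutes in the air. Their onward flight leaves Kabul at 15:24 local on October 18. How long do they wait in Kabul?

Convert departure to UTC: 12:44 − 11:00 = 01:44 UTC on Oct 18.
Add 3 hours 10 minutes flight time → 04:54 UTC.
Kabul is UTC+4:30, so local arrival = 04:54 + 4:30 = 09:24 on Oct 18.
Layover = 15:24 − 09:24 = 6 hours.

6 hours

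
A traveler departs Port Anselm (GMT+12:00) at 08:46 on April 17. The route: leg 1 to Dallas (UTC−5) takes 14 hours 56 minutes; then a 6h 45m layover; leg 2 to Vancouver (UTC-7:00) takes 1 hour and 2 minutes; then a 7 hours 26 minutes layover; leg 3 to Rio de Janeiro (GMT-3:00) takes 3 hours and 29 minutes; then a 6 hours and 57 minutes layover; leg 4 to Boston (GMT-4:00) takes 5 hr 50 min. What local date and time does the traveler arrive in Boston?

15:11 on April 18

Convert departure to UTC: 08:46 − 12:00 = 20:46 UTC on Apr 16.
Add 14 hours 56 minutes leg 1 → 11:42 UTC (Apr 17).
Add 6 hours 45 minutes layover in Dallas → 18:27 UTC.
Add 1 hour 2 minutes leg 2 → 19:29 UTC.
Add 7 hours 26 minutes layover in Vancouver → 02:55 UTC (Apr 18).
Add 3 hours 29 minutes leg 3 → 06:24 UTC.
Add 6 hours 57 minutes layover in Rio de Janeiro → 13:21 UTC.
Add 5 hours 50 minutes leg 4 → 19:11 UTC.
Boston is UTC−4:00, so local arrival = 19:11 − 4:00 = 15:11 on Apr 18.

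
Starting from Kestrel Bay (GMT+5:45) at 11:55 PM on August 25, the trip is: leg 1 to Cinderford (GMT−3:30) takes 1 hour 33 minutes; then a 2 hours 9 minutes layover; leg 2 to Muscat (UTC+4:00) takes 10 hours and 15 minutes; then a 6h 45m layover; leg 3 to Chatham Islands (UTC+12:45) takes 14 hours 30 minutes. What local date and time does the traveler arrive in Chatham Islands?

Convert departure to UTC: 11:55 PM − 5:45 = 6:10 PM UTC on Aug 25.
Add 1 hour 33 minutes leg 1 → 7:43 PM UTC.
Add 2 hours 9 minutes layover in Cinderford → 9:52 PM UTC.
Add 10 hours 15 minutes leg 2 → 8:07 AM UTC (Aug 26).
Add 6 hours and 45 minutes layover in Muscat → 2:52 PM UTC.
Add 14 hours 30 minutes leg 3 → 5:22 AM UTC (Aug 27).
Chatham Islands is UTC+12:45, so local arrival = 5:22 AM + 12:45 = 6:07 PM on Aug 27.

6:07 PM on August 27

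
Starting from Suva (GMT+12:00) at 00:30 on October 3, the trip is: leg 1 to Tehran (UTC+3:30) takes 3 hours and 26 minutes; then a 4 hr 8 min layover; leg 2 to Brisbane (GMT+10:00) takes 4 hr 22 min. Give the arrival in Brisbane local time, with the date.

10:26 on Oct 3

Convert departure to UTC: 00:30 − 12:00 = 12:30 UTC on Oct 2.
Add 3 hours and 26 minutes leg 1 → 15:56 UTC.
Add 4 hours and 8 minutes layover in Tehran → 20:04 UTC.
Add 4 hours 22 minutes leg 2 → 00:26 UTC (Oct 3).
Brisbane is UTC+10:00, so local arrival = 00:26 + 10:00 = 10:26 on Oct 3.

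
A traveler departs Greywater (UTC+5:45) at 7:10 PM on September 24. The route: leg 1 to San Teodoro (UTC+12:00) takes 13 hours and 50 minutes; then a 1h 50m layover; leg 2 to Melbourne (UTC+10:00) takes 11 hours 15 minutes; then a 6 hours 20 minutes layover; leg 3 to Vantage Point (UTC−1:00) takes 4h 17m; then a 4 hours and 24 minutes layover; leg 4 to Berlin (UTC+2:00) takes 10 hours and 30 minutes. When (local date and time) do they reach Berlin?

7:51 PM on Sep 26

Convert departure to UTC: 7:10 PM − 5:45 = 1:25 PM UTC on Sep 24.
Add 13 hours and 50 minutes leg 1 → 3:15 AM UTC (Sep 25).
Add 1 hour and 50 minutes layover in San Teodoro → 5:05 AM UTC.
Add 11 hours and 15 minutes leg 2 → 4:20 PM UTC.
Add 6 hours 20 minutes layover in Melbourne → 10:40 PM UTC.
Add 4 hours 17 minutes leg 3 → 2:57 AM UTC (Sep 26).
Add 4 hours 24 minutes layover in Vantage Point → 7:21 AM UTC.
Add 10 hours and 30 minutes leg 4 → 5:51 PM UTC.
Berlin is UTC+2:00, so local arrival = 5:51 PM + 2:00 = 7:51 PM on Sep 26.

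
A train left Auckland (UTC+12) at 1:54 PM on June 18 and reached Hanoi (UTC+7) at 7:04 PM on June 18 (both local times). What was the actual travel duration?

Departure in UTC: 1:54 PM − 12:00 = 1:54 AM on Jun 18.
Arrival in UTC: 7:04 PM − 7:00 = 12:04 PM on Jun 18.
Elapsed = 12:04 PM − 1:54 AM = 10 hours 10 minutes.

10 hours 10 minutes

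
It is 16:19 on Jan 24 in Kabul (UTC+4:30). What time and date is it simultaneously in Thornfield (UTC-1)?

10:49 on Jan 24

Thornfield is 5:30 behind Kabul.
Shift by the zone difference: 16:19 − 5:30 = 10:49 on Jan 24 in Thornfield.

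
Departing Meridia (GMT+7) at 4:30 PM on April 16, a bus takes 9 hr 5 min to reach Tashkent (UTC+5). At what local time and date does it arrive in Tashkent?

Convert departure to UTC: 4:30 PM − 7:00 = 9:30 AM UTC on Apr 16.
Add 9 hours and 5 minutes travel time → 6:35 PM UTC.
Tashkent is UTC+5:00, so local arrival = 6:35 PM + 5:00 = 11:35 PM on Apr 16.

11:35 PM on Apr 16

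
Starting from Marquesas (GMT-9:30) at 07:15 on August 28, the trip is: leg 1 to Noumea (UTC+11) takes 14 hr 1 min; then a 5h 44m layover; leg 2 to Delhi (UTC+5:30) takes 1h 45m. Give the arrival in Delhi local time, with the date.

19:45 on August 29

Convert departure to UTC: 07:15 + 9:30 = 16:45 UTC on Aug 28.
Add 14 hours 1 minute leg 1 → 06:46 UTC (Aug 29).
Add 5 hours 44 minutes layover in Noumea → 12:30 UTC.
Add 1 hour and 45 minutes leg 2 → 14:15 UTC.
Delhi is UTC+5:30, so local arrival = 14:15 + 5:30 = 19:45 on Aug 29.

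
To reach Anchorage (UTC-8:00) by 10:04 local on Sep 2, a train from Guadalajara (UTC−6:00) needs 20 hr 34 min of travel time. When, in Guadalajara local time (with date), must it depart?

Target arrival in UTC: 10:04 + 8:00 = 18:04 on Sep 2.
Subtract 20 hours and 34 minutes → departure 21:30 UTC on Sep 1.
Guadalajara is UTC−6:00: 21:30 − 6:00 = 15:30 on Sep 1.

15:30 on September 1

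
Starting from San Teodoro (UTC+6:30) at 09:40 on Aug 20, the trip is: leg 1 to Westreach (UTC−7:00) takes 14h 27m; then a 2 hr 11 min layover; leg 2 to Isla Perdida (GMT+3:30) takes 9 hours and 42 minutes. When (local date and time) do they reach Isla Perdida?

09:00 on August 21

Convert departure to UTC: 09:40 − 6:30 = 03:10 UTC on Aug 20.
Add 14 hours 27 minutes leg 1 → 17:37 UTC.
Add 2 hours and 11 minutes layover in Westreach → 19:48 UTC.
Add 9 hours and 42 minutes leg 2 → 05:30 UTC (Aug 21).
Isla Perdida is UTC+3:30, so local arrival = 05:30 + 3:30 = 09:00 on Aug 21.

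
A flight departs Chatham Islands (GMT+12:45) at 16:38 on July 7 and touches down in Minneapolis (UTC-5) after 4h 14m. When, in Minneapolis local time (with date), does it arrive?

03:07 on July 7

Convert departure to UTC: 16:38 − 12:45 = 03:53 UTC on Jul 7.
Add 4 hours and 14 minutes travel time → 08:07 UTC.
Minneapolis is UTC−5:00, so local arrival = 08:07 − 5:00 = 03:07 on Jul 7.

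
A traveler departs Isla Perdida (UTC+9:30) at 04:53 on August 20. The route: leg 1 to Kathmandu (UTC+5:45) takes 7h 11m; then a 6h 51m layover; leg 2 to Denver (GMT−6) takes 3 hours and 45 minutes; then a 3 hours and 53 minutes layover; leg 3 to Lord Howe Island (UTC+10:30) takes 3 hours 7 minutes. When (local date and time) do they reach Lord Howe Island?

Convert departure to UTC: 04:53 − 9:30 = 19:23 UTC on Aug 19.
Add 7 hours and 11 minutes leg 1 → 02:34 UTC (Aug 20).
Add 6 hours 51 minutes layover in Kathmandu → 09:25 UTC.
Add 3 hours 45 minutes leg 2 → 13:10 UTC.
Add 3 hours 53 minutes layover in Denver → 17:03 UTC.
Add 3 hours and 7 minutes leg 3 → 20:10 UTC.
Lord Howe Island is UTC+10:30, so local arrival = 20:10 + 10:30 = 06:40 on Aug 21.

06:40 on Aug 21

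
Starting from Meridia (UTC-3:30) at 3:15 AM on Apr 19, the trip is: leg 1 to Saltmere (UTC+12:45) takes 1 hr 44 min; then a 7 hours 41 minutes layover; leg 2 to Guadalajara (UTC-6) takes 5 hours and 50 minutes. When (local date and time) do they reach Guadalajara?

Convert departure to UTC: 3:15 AM + 3:30 = 6:45 AM UTC on Apr 19.
Add 1 hour and 44 minutes leg 1 → 8:29 AM UTC.
Add 7 hours and 41 minutes layover in Saltmere → 4:10 PM UTC.
Add 5 hours 50 minutes leg 2 → 10:00 PM UTC.
Guadalajara is UTC−6:00, so local arrival = 10:00 PM − 6:00 = 4:00 PM on Apr 19.

4:00 PM on April 19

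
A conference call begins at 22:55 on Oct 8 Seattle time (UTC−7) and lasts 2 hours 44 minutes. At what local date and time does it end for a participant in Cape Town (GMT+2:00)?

Convert start to UTC: 22:55 + 7:00 = 05:55 UTC on Oct 9.
Add 2 hours 44 minutes duration → 08:39 UTC.
Cape Town is UTC+2:00, so local end time = 08:39 + 2:00 = 10:39 on Oct 9.

10:39 on October 9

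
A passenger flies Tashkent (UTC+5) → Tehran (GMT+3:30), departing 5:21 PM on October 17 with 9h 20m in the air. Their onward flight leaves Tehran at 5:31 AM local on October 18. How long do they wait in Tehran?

Convert departure to UTC: 5:21 PM − 5:00 = 12:21 PM UTC on Oct 17.
Add 9 hours 20 minutes flight time → 9:41 PM UTC.
Tehran is UTC+3:30, so local arrival = 9:41 PM + 3:30 = 1:11 AM on Oct 18.
Layover = 5:31 AM − 1:11 AM = 4 hours 20 minutes.

4 hours 20 minutes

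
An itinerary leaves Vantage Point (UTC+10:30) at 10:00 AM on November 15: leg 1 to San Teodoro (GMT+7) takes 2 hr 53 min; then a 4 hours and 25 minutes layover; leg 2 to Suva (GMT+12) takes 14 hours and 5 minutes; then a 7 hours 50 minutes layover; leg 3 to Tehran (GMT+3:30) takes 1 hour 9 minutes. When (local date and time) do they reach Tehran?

Convert departure to UTC: 10:00 AM − 10:30 = 11:30 PM UTC on Nov 14.
Add 2 hours and 53 minutes leg 1 → 2:23 AM UTC (Nov 15).
Add 4 hours and 25 minutes layover in San Teodoro → 6:48 AM UTC.
Add 14 hours and 5 minutes leg 2 → 8:53 PM UTC.
Add 7 hours and 50 minutes layover in Suva → 4:43 AM UTC (Nov 16).
Add 1 hour 9 minutes leg 3 → 5:52 AM UTC.
Tehran is UTC+3:30, so local arrival = 5:52 AM + 3:30 = 9:22 AM on Nov 16.

9:22 AM on Nov 16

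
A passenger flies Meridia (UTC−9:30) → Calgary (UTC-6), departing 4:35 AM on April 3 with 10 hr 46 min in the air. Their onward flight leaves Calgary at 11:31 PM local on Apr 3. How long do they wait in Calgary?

4 hours 40 minutes

Convert departure to UTC: 4:35 AM + 9:30 = 2:05 PM UTC on Apr 3.
Add 10 hours 46 minutes flight time → 12:51 AM UTC (Apr 4).
Calgary is UTC−6:00, so local arrival = 12:51 AM − 6:00 = 6:51 PM on Apr 3.
Layover = 11:31 PM − 6:51 PM = 4 hours 40 minutes.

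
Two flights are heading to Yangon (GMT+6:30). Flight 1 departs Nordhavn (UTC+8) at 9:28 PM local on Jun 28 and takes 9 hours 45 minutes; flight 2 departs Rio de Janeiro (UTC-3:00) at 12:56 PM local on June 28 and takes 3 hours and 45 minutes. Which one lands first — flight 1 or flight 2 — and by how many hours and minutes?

the second, by 3 hours 32 minutes

Flight 1 in UTC: 9:28 PM − 8:00 = 1:28 PM on Jun 28.
+9 hours and 45 minutes → arrive 11:13 PM UTC on Jun 28.
Flight 2 in UTC: 12:56 PM + 3:00 = 3:56 PM on Jun 28.
+3 hours and 45 minutes → arrive 7:41 PM UTC on Jun 28.
Flight 2 lands earlier by 3 hours 32 minutes.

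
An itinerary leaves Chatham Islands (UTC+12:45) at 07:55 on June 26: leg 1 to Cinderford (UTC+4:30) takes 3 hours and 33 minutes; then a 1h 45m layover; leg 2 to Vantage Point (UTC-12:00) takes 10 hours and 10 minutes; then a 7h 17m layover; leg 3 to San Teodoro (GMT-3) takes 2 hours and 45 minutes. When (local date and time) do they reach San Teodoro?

17:40 on June 26

Convert departure to UTC: 07:55 − 12:45 = 19:10 UTC on Jun 25.
Add 3 hours 33 minutes leg 1 → 22:43 UTC.
Add 1 hour and 45 minutes layover in Cinderford → 00:28 UTC (Jun 26).
Add 10 hours 10 minutes leg 2 → 10:38 UTC.
Add 7 hours and 17 minutes layover in Vantage Point → 17:55 UTC.
Add 2 hours and 45 minutes leg 3 → 20:40 UTC.
San Teodoro is UTC−3:00, so local arrival = 20:40 − 3:00 = 17:40 on Jun 26.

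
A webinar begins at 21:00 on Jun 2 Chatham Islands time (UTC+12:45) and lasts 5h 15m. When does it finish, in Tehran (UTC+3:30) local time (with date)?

Convert start to UTC: 21:00 − 12:45 = 08:15 UTC on Jun 2.
Add 5 hours 15 minutes duration → 13:30 UTC.
Tehran is UTC+3:30, so local end time = 13:30 + 3:30 = 17:00 on Jun 2.

17:00 on June 2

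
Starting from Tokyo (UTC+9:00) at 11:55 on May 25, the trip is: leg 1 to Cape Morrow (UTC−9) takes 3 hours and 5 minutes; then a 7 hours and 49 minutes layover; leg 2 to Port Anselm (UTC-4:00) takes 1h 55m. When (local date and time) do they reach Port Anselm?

Convert departure to UTC: 11:55 − 9:00 = 02:55 UTC on May 25.
Add 3 hours and 5 minutes leg 1 → 06:00 UTC.
Add 7 hours and 49 minutes layover in Cape Morrow → 13:49 UTC.
Add 1 hour and 55 minutes leg 2 → 15:44 UTC.
Port Anselm is UTC−4:00, so local arrival = 15:44 − 4:00 = 11:44 on May 25.

11:44 on May 25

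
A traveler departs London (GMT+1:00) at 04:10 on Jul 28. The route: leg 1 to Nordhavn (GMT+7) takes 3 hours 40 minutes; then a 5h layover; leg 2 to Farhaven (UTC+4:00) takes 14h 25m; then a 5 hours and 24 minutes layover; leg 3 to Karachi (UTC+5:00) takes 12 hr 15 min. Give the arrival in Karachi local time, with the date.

00:54 on July 30

Convert departure to UTC: 04:10 − 1:00 = 03:10 UTC on Jul 28.
Add 3 hours and 40 minutes leg 1 → 06:50 UTC.
Add 5 hours layover in Nordhavn → 11:50 UTC.
Add 14 hours and 25 minutes leg 2 → 02:15 UTC (Jul 29).
Add 5 hours 24 minutes layover in Farhaven → 07:39 UTC.
Add 12 hours 15 minutes leg 3 → 19:54 UTC.
Karachi is UTC+5:00, so local arrival = 19:54 + 5:00 = 00:54 on Jul 30.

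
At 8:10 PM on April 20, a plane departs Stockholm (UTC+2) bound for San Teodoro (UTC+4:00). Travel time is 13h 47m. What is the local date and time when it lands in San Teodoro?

Convert departure to UTC: 8:10 PM − 2:00 = 6:10 PM UTC on Apr 20.
Add 13 hours 47 minutes travel time → 7:57 AM UTC (Apr 21).
San Teodoro is UTC+4:00, so local arrival = 7:57 AM + 4:00 = 11:57 AM on Apr 21.

11:57 AM on April 21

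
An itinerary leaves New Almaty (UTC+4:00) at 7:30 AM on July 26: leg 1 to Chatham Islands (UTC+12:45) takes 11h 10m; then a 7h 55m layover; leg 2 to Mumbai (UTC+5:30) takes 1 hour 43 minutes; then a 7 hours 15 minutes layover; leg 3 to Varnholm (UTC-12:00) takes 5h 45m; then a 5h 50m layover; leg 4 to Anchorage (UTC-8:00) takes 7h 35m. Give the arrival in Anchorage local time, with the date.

6:43 PM on Jul 27

Convert departure to UTC: 7:30 AM − 4:00 = 3:30 AM UTC on Jul 26.
Add 11 hours and 10 minutes leg 1 → 2:40 PM UTC.
Add 7 hours and 55 minutes layover in Chatham Islands → 10:35 PM UTC.
Add 1 hour 43 minutes leg 2 → 12:18 AM UTC (Jul 27).
Add 7 hours and 15 minutes layover in Mumbai → 7:33 AM UTC.
Add 5 hours and 45 minutes leg 3 → 1:18 PM UTC.
Add 5 hours 50 minutes layover in Varnholm → 7:08 PM UTC.
Add 7 hours and 35 minutes leg 4 → 2:43 AM UTC (Jul 28).
Anchorage is UTC−8:00, so local arrival = 2:43 AM − 8:00 = 6:43 PM on Jul 27.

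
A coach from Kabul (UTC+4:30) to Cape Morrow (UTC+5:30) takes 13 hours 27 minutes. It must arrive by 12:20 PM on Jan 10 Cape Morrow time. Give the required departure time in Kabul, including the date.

Target arrival in UTC: 12:20 PM − 5:30 = 6:50 AM on Jan 10.
Subtract 13 hours and 27 minutes → departure 5:23 PM UTC on Jan 9.
Kabul is UTC+4:30: 5:23 PM + 4:30 = 9:53 PM on Jan 9.

9:53 PM on January 9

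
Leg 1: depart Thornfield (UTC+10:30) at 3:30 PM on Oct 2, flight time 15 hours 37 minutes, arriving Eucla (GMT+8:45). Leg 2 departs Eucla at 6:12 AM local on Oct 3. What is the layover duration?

Convert departure to UTC: 3:30 PM − 10:30 = 5:00 AM UTC on Oct 2.
Add 15 hours and 37 minutes flight time → 8:37 PM UTC.
Eucla is UTC+8:45, so local arrival = 8:37 PM + 8:45 = 5:22 AM on Oct 3.
Layover = 6:12 AM − 5:22 AM = 50 minutes.

50 minutes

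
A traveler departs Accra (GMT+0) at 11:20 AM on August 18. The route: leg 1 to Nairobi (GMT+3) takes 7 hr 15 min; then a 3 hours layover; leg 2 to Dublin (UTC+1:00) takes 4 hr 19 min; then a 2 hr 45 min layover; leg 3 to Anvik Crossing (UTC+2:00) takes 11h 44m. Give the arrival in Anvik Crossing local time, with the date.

Accra is at UTC+0, so departure is already 11:20 AM UTC on Aug 18.
Add 7 hours 15 minutes leg 1 → 6:35 PM UTC.
Add 3 hours layover in Nairobi → 9:35 PM UTC.
Add 4 hours 19 minutes leg 2 → 1:54 AM UTC (Aug 19).
Add 2 hours and 45 minutes layover in Dublin → 4:39 AM UTC.
Add 11 hours and 44 minutes leg 3 → 4:23 PM UTC.
Anvik Crossing is UTC+2:00, so local arrival = 4:23 PM + 2:00 = 6:23 PM on Aug 19.

6:23 PM on Aug 19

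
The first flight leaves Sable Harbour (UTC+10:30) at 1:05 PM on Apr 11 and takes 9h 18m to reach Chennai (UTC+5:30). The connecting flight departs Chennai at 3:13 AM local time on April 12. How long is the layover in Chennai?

Convert departure to UTC: 1:05 PM − 10:30 = 2:35 AM UTC on Apr 11.
Add 9 hours and 18 minutes flight time → 11:53 AM UTC.
Chennai is UTC+5:30, so local arrival = 11:53 AM + 5:30 = 5:23 PM on Apr 11.
Layover = 3:13 AM − 5:23 PM (+1 day) = 9 hours 50 minutes.

9 hours 50 minutes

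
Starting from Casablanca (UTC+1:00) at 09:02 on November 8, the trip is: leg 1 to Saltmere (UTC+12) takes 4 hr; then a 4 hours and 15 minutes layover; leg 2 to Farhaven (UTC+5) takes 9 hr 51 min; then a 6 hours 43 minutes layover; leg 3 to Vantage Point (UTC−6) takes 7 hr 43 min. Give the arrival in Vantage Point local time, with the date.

Convert departure to UTC: 09:02 − 1:00 = 08:02 UTC on Nov 8.
Add 4 hours leg 1 → 12:02 UTC.
Add 4 hours and 15 minutes layover in Saltmere → 16:17 UTC.
Add 9 hours 51 minutes leg 2 → 02:08 UTC (Nov 9).
Add 6 hours 43 minutes layover in Farhaven → 08:51 UTC.
Add 7 hours and 43 minutes leg 3 → 16:34 UTC.
Vantage Point is UTC−6:00, so local arrival = 16:34 − 6:00 = 10:34 on Nov 9.

10:34 on November 9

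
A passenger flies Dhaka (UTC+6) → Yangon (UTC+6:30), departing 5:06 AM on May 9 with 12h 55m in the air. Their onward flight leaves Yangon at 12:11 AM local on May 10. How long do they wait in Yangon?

Convert departure to UTC: 5:06 AM − 6:00 = 11:06 PM UTC on May 8.
Add 12 hours and 55 minutes flight time → 12:01 PM UTC (May 9).
Yangon is UTC+6:30, so local arrival = 12:01 PM + 6:30 = 6:31 PM on May 9.
Layover = 12:11 AM − 6:31 PM (+1 day) = 5 hours 40 minutes.

5 hours 40 minutes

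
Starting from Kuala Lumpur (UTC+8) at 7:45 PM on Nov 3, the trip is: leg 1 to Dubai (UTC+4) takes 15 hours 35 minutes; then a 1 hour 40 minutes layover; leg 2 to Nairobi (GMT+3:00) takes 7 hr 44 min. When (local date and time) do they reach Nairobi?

3:44 PM on November 4

Convert departure to UTC: 7:45 PM − 8:00 = 11:45 AM UTC on Nov 3.
Add 15 hours 35 minutes leg 1 → 3:20 AM UTC (Nov 4).
Add 1 hour and 40 minutes layover in Dubai → 5:00 AM UTC.
Add 7 hours and 44 minutes leg 2 → 12:44 PM UTC.
Nairobi is UTC+3:00, so local arrival = 12:44 PM + 3:00 = 3:44 PM on Nov 4.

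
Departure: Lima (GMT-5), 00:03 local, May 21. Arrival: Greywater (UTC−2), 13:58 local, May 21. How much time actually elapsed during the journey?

Greywater is 3:00 ahead of Lima.
Clock-face elapsed time (ignoring zones) is 13 hours 55 minutes.
Actual elapsed = 13 hours 55 minutes − 3:00 = 10 hours 55 minutes.

10 hours 55 minutes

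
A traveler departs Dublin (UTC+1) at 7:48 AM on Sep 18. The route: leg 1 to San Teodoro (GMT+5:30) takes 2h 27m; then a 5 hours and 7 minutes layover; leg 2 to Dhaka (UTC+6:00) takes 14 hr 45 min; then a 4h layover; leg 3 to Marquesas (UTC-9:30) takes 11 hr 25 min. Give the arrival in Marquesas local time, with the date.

11:02 AM on September 19

Convert departure to UTC: 7:48 AM − 1:00 = 6:48 AM UTC on Sep 18.
Add 2 hours 27 minutes leg 1 → 9:15 AM UTC.
Add 5 hours and 7 minutes layover in San Teodoro → 2:22 PM UTC.
Add 14 hours and 45 minutes leg 2 → 5:07 AM UTC (Sep 19).
Add 4 hours layover in Dhaka → 9:07 AM UTC.
Add 11 hours and 25 minutes leg 3 → 8:32 PM UTC.
Marquesas is UTC−9:30, so local arrival = 8:32 PM − 9:30 = 11:02 AM on Sep 19.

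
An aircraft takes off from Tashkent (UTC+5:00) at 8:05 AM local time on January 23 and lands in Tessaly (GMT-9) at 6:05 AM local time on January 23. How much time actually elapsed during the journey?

12 hours

Tessaly is 14:00 behind Tashkent.
Clock-face elapsed time (ignoring zones) is −2 hours.
Actual elapsed = −2 hours + 14:00 = 12 hours.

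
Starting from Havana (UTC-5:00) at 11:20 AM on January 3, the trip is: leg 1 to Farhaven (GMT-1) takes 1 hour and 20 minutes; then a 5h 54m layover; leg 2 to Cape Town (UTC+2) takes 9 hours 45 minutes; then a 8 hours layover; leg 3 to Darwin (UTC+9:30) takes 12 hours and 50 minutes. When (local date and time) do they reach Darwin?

3:39 PM on January 5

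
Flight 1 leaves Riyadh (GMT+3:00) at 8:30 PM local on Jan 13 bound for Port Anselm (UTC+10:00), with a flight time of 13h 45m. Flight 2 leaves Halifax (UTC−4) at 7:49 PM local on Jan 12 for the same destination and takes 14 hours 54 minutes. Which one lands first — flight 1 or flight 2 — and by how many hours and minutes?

Flight 1 in UTC: 8:30 PM − 3:00 = 5:30 PM on Jan 13.
+13 hours and 45 minutes → arrive 7:15 AM UTC on Jan 14.
Flight 2 in UTC: 7:49 PM + 4:00 = 11:49 PM on Jan 12.
+14 hours and 54 minutes → arrive 2:43 PM UTC on Jan 13.
Flight 2 lands earlier by 16 hours 32 minutes.

the second, by 16 hours 32 minutes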